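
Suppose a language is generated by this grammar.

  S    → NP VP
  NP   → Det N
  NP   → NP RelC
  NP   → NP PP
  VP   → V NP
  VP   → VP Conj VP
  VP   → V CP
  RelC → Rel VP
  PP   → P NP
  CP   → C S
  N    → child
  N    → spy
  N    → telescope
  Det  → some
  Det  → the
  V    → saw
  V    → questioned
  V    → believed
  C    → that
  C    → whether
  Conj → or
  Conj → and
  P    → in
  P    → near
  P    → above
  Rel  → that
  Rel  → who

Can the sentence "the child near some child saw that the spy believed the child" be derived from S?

Grammatical

S
  NP
    NP
      Det: the
      N: child
    PP
      P: near
      NP
        Det: some
        N: child
  VP
    V: saw
    CP
      C: that
      S
        NP
          Det: the
          N: spy
        VP
          V: believed
          NP
            Det: the
            N: child
Every word is introduced by a lexical rule and the phrasal rules combine the resulting categories into a single S.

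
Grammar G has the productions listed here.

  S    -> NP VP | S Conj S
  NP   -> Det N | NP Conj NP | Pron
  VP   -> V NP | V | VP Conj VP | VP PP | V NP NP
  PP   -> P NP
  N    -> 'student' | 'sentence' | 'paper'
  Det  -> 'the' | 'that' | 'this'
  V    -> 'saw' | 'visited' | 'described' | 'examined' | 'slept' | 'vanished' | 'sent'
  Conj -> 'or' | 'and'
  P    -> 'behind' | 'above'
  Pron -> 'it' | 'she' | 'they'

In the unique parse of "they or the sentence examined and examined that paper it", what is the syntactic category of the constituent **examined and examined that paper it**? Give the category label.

VP

[S [NP [NP [Pron they]] [Conj or] [NP [Det the] [N sentence]]] [VP [VP [V examined]] [Conj and] [VP [V examined] [NP [Det that] [N paper]] [NP [Pron it]]]]]
The span 'examined and examined that paper it' is the VP node built by VP → VP Conj VP.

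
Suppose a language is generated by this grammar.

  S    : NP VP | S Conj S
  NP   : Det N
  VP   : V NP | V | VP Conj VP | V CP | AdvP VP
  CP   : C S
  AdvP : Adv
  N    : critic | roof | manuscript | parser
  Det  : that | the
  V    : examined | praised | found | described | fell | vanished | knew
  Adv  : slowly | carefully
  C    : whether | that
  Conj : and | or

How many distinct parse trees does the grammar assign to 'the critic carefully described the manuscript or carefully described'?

2

The two bracketings:
[S [NP [Det the] [N critic]] [VP [VP [AdvP [Adv carefully]] [VP [V described] [NP [Det the] [N manuscript]]]] [Conj or] [VP [AdvP [Adv carefully]] [VP [V described]]]]]
[S [NP [Det the] [N critic]] [VP [AdvP [Adv carefully]] [VP [VP [V described] [NP [Det the] [N manuscript]]] [Conj or] [VP [AdvP [Adv carefully]] [VP [V described]]]]]]
The trees differ in how a recursive rule is bracketed over the same span.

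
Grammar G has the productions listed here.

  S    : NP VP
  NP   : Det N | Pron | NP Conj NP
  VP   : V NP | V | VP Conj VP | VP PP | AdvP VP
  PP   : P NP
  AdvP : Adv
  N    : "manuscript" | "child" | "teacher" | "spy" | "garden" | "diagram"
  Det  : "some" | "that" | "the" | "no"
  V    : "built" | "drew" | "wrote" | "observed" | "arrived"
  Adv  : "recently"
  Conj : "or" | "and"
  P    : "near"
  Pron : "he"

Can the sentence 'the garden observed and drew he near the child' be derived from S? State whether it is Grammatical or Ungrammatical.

Grammatical

S
  NP
    Det: the
    N: garden
  VP
    VP
      V: observed
    Conj: and
    VP
      VP
        V: drew
        NP
          Pron: he
      PP
        P: near
        NP
          Det: the
          N: child
Every word is introduced by a lexical rule and the phrasal rules combine the resulting categories into a single S.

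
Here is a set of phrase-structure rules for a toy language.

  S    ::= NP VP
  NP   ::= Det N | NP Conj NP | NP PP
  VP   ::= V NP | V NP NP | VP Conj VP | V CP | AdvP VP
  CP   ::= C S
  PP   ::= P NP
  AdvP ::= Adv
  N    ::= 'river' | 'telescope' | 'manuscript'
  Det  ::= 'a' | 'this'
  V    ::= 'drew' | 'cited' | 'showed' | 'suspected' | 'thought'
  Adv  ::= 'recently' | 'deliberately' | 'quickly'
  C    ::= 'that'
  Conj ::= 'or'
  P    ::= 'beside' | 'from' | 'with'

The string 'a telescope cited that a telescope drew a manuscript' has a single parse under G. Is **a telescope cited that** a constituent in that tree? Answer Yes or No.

[S [NP [Det a] [N telescope]] [VP [V cited] [CP [C that] [S [NP [Det a] [N telescope]] [VP [V drew] [NP [Det a] [N manuscript]]]]]]]
The smallest constituent containing 'a telescope cited that' is the S spanning 'a telescope cited that a telescope drew a manuscript'; no single node in the tree dominates exactly the given words.

No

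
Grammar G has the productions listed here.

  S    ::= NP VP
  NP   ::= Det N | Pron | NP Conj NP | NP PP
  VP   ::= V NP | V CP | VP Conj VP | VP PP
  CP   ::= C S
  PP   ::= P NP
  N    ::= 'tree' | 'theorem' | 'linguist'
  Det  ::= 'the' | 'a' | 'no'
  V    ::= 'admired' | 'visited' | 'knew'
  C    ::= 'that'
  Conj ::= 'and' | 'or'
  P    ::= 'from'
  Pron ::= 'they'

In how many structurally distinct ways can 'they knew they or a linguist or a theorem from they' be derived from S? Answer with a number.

7

Two of the 7 distinct bracketings:
[S [NP [Pron they]] [VP [V knew] [NP [NP [Pron they]] [Conj or] [NP [NP [Det a] [N linguist]] [Conj or] [NP [NP [Det a] [N theorem]] [PP [P from] [NP [Pron they]]]]]]]]
[S [NP [Pron they]] [VP [V knew] [NP [NP [Pron they]] [Conj or] [NP [NP [NP [Det a] [N linguist]] [Conj or] [NP [Det a] [N theorem]]] [PP [P from] [NP [Pron they]]]]]]]
The trees differ in how a recursive rule is bracketed over the same span.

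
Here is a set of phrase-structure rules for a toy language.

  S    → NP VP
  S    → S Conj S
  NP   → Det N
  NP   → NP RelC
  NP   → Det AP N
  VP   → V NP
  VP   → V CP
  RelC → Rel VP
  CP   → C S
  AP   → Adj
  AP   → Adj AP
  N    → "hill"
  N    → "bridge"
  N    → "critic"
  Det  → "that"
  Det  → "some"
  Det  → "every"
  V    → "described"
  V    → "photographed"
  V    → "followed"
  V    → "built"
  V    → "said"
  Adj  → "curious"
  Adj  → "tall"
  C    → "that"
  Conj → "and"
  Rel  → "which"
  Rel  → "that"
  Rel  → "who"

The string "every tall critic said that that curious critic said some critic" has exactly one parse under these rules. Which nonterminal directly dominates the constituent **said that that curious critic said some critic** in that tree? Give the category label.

S

S
  NP
    Det: every
    AP
      Adj: tall
    N: critic
  VP
    V: said
    CP
      C: that
      S
        NP
          Det: that
          AP
            Adj: curious
          N: critic
        VP
          V: said
          NP
            Det: some
            N: critic
The span 'said that that curious critic said some critic' is the VP node built by VP → V CP.
Its mother is the S built by S → NP VP.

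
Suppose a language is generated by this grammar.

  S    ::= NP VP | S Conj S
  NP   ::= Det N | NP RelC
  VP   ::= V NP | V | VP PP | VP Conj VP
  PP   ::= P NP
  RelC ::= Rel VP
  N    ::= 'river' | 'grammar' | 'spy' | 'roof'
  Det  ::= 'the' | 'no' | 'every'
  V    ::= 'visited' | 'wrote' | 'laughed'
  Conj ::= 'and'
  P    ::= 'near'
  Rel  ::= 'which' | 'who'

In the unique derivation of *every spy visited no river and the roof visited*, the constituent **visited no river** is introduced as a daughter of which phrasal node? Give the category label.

S
  S
    NP
      Det: every
      N: spy
    VP
      V: visited
      NP
        Det: no
        N: river
  Conj: and
  S
    NP
      Det: the
      N: roof
    VP
      V: visited
The span 'visited no river' is the VP node built by VP → V NP.
Its mother is the S built by S → NP VP.

S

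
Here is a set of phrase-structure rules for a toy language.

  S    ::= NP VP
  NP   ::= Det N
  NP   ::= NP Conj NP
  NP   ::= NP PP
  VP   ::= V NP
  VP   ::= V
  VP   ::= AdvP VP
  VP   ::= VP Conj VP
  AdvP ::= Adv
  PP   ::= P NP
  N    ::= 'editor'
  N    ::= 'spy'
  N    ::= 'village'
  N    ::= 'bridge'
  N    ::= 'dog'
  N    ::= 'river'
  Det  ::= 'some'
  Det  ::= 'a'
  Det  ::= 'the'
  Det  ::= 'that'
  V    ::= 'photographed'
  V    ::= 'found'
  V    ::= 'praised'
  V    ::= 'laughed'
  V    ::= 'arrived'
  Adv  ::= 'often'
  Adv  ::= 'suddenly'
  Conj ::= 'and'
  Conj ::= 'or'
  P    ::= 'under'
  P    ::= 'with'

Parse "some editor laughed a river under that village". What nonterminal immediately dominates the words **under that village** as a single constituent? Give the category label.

[S [NP [Det some] [N editor]] [VP [V laughed] [NP [NP [Det a] [N river]] [PP [P under] [NP [Det that] [N village]]]]]]
The span 'under that village' is the PP node built by PP → P NP.

PP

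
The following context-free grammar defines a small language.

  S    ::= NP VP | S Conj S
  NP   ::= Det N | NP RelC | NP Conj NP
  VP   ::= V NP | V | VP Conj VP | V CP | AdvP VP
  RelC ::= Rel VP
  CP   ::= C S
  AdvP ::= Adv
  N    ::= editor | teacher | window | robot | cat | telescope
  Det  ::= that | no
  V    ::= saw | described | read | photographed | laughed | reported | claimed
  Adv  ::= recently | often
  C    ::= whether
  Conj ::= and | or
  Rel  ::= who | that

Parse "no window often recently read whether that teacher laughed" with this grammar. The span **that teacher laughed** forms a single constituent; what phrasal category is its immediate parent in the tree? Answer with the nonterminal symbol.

S
  NP
    Det: no
    N: window
  VP
    AdvP
      Adv: often
    VP
      AdvP
        Adv: recently
      VP
        V: read
        CP
          C: whether
          S
            NP
              Det: that
              N: teacher
            VP
              V: laughed
The span 'that teacher laughed' is the S node built by S → NP VP.
Its mother is the CP built by CP → C S.

CP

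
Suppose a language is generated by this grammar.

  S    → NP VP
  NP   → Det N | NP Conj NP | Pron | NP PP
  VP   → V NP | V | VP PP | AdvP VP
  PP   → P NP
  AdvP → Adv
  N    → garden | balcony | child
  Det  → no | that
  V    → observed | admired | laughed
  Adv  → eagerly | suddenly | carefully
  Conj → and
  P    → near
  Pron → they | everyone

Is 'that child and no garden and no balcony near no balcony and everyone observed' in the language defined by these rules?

[S [NP [NP [Det that] [N child]] [Conj and] [NP [NP [Det no] [N garden]] [Conj and] [NP [NP [NP [Det no] [N balcony]] [PP [P near] [NP [Det no] [N balcony]]]] [Conj and] [NP [Pron everyone]]]]] [VP [V observed]]]
Every word is introduced by a lexical rule and the phrasal rules combine the resulting categories into a single S.

Grammatical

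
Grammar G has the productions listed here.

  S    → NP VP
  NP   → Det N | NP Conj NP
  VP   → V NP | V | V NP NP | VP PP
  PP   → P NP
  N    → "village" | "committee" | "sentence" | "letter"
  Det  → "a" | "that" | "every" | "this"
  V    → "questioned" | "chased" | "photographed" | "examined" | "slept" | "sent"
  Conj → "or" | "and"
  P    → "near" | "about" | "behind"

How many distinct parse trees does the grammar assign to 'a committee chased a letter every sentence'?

[S [NP [Det a] [N committee]] [VP [V chased] [NP [Det a] [N letter]] [NP [Det every] [N sentence]]]]
No rule offers an alternative attachment or grouping for any span, so this is the only derivation.

1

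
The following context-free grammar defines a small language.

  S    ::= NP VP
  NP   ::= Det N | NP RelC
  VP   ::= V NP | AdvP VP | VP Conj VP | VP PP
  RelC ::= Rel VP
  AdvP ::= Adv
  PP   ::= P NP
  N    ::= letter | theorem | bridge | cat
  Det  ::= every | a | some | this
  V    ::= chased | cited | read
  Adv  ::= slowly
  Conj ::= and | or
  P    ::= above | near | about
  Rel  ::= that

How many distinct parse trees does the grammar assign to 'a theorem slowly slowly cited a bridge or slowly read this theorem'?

Two of the 3 distinct bracketings:
[S [NP [Det a] [N theorem]] [VP [AdvP [Adv slowly]] [VP [AdvP [Adv slowly]] [VP [VP [V cited] [NP [Det a] [N bridge]]] [Conj or] [VP [AdvP [Adv slowly]] [VP [V read] [NP [Det this] [N theorem]]]]]]]]
[S [NP [Det a] [N theorem]] [VP [AdvP [Adv slowly]] [VP [VP [AdvP [Adv slowly]] [VP [V cited] [NP [Det a] [N bridge]]]] [Conj or] [VP [AdvP [Adv slowly]] [VP [V read] [NP [Det this] [N theorem]]]]]]]
The trees differ in how a recursive rule is bracketed over the same span.

3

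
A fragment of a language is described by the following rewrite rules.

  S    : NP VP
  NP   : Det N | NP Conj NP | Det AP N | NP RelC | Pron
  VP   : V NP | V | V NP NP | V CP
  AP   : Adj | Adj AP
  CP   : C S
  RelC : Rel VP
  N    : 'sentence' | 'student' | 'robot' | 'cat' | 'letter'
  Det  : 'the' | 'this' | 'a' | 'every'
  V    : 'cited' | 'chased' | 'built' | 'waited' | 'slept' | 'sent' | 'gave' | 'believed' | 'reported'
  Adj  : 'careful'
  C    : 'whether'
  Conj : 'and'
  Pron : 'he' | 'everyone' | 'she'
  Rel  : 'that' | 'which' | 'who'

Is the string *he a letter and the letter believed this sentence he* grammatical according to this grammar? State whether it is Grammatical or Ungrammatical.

Ungrammatical

For S → NP VP, the only prefix that parses as NP is 'he', but the remainder 'a letter and the letter believed this sentence he' is not a VP under these rules.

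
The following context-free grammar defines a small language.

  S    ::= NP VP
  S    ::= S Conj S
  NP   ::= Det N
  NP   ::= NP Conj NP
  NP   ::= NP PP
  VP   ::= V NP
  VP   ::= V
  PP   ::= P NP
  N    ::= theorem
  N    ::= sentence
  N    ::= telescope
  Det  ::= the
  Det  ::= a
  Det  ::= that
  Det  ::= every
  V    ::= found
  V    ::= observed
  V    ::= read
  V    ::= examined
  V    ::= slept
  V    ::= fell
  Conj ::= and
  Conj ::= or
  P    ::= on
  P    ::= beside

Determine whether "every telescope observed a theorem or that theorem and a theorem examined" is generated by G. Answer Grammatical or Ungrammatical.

Grammatical

[S [S [NP [Det every] [N telescope]] [VP [V observed] [NP [Det a] [N theorem]]]] [Conj or] [S [NP [NP [Det that] [N theorem]] [Conj and] [NP [Det a] [N theorem]]] [VP [V examined]]]]
The bracketing above is licensed at every node by one of the given productions, with S at the root.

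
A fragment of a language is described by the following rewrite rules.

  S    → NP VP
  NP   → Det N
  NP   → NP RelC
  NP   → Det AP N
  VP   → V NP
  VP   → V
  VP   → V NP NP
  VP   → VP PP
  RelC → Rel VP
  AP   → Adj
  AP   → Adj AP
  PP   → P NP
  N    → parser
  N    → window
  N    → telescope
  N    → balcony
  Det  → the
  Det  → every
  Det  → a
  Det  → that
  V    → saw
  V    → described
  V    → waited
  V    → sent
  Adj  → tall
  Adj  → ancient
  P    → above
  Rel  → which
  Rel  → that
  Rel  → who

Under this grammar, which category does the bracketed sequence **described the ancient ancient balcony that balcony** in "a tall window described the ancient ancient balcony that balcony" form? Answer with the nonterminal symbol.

[S [NP [Det a] [AP [Adj tall]] [N window]] [VP [V described] [NP [Det the] [AP [Adj ancient] [AP [Adj ancient]]] [N balcony]] [NP [Det that] [N balcony]]]]
The span 'described the ancient ancient balcony that balcony' is the VP node built by VP → V NP NP.

VP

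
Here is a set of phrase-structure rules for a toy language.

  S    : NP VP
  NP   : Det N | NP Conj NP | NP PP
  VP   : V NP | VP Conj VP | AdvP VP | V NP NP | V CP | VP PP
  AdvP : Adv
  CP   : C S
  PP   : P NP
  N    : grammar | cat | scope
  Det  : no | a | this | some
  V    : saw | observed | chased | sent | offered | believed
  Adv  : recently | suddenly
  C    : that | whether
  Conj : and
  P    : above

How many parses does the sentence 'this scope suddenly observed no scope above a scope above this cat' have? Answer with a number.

Two of the 9 distinct bracketings:
[S [NP [Det this] [N scope]] [VP [AdvP [Adv suddenly]] [VP [V observed] [NP [NP [Det no] [N scope]] [PP [P above] [NP [NP [Det a] [N scope]] [PP [P above] [NP [Det this] [N cat]]]]]]]]]
[S [NP [Det this] [N scope]] [VP [AdvP [Adv suddenly]] [VP [V observed] [NP [NP [NP [Det no] [N scope]] [PP [P above] [NP [Det a] [N scope]]]] [PP [P above] [NP [Det this] [N cat]]]]]]]
The trees differ in how a recursive rule is bracketed over the same span.

9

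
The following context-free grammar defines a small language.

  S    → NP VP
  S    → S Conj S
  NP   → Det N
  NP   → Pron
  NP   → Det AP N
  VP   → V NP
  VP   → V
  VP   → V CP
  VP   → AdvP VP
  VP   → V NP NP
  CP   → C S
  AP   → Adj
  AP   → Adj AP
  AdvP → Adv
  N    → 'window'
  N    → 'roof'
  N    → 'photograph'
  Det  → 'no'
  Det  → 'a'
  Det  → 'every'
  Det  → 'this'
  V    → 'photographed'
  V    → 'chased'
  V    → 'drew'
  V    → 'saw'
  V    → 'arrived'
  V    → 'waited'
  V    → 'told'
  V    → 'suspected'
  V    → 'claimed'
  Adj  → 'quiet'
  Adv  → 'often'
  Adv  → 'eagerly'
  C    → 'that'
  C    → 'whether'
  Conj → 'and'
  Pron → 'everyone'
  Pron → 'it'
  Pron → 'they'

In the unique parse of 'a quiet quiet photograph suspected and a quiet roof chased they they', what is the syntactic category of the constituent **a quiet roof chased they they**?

S
  S
    NP
      Det: a
      AP
        Adj: quiet
        AP
          Adj: quiet
      N: photograph
    VP
      V: suspected
  Conj: and
  S
    NP
      Det: a
      AP
        Adj: quiet
      N: roof
    VP
      V: chased
      NP
        Pron: they
      NP
        Pron: they
The span 'a quiet roof chased they they' is the S node built by S → NP VP.

S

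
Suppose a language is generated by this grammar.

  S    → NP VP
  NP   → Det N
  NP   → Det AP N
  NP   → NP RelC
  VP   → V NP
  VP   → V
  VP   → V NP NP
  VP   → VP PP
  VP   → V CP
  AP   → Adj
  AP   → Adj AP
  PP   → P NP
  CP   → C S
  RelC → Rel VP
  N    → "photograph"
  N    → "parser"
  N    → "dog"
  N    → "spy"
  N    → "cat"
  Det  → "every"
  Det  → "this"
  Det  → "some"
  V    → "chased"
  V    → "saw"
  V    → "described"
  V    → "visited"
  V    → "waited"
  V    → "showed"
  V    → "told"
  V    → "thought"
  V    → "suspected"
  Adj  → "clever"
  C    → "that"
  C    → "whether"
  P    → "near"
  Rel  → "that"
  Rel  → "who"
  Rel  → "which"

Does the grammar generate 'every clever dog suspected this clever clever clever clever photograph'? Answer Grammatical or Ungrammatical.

Grammatical

S
  NP
    Det: every
    AP
      Adj: clever
    N: dog
  VP
    V: suspected
    NP
      Det: this
      AP
        Adj: clever
        AP
          Adj: clever
          AP
            Adj: clever
            AP
              Adj: clever
      N: photograph
Every word is introduced by a lexical rule and the phrasal rules combine the resulting categories into a single S.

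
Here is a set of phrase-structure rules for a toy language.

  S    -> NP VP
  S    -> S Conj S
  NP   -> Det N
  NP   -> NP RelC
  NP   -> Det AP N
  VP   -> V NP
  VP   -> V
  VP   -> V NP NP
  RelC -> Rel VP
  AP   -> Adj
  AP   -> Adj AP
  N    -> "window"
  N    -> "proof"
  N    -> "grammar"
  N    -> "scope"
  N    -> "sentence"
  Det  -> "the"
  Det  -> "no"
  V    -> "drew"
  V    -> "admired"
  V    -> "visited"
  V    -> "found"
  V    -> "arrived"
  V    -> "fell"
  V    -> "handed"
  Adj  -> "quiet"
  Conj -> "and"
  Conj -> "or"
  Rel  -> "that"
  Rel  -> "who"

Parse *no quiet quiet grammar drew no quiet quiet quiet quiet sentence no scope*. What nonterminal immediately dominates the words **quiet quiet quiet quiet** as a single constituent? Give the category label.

AP

[S [NP [Det no] [AP [Adj quiet] [AP [Adj quiet]]] [N grammar]] [VP [V drew] [NP [Det no] [AP [Adj quiet] [AP [Adj quiet] [AP [Adj quiet] [AP [Adj quiet]]]]] [N sentence]] [NP [Det no] [N scope]]]]
The span 'quiet quiet quiet quiet' is the AP node built by AP → Adj AP.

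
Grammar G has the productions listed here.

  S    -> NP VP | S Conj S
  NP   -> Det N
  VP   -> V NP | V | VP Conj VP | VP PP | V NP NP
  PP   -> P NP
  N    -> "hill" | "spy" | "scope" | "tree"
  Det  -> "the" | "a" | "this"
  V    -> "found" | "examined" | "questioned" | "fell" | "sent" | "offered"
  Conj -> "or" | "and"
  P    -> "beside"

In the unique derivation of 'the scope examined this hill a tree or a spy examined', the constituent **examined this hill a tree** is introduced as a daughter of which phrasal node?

[S [S [NP [Det the] [N scope]] [VP [V examined] [NP [Det this] [N hill]] [NP [Det a] [N tree]]]] [Conj or] [S [NP [Det a] [N spy]] [VP [V examined]]]]
The span 'examined this hill a tree' is the VP node built by VP → V NP NP.
Its mother is the S built by S → NP VP.

S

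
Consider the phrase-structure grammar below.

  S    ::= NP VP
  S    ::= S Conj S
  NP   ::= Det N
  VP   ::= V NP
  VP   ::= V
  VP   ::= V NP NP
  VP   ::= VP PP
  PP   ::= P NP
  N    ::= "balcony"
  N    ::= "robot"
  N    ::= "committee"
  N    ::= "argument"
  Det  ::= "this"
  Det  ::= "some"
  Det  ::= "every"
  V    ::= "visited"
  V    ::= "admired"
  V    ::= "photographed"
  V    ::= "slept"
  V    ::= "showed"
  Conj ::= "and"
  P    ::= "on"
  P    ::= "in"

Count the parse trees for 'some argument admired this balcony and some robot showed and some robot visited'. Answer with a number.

The two bracketings:
[S [S [NP [Det some] [N argument]] [VP [V admired] [NP [Det this] [N balcony]]]] [Conj and] [S [S [NP [Det some] [N robot]] [VP [V showed]]] [Conj and] [S [NP [Det some] [N robot]] [VP [V visited]]]]]
[S [S [S [NP [Det some] [N argument]] [VP [V admired] [NP [Det this] [N balcony]]]] [Conj and] [S [NP [Det some] [N robot]] [VP [V showed]]]] [Conj and] [S [NP [Det some] [N robot]] [VP [V visited]]]]
The trees differ in how a recursive rule is bracketed over the same span.

2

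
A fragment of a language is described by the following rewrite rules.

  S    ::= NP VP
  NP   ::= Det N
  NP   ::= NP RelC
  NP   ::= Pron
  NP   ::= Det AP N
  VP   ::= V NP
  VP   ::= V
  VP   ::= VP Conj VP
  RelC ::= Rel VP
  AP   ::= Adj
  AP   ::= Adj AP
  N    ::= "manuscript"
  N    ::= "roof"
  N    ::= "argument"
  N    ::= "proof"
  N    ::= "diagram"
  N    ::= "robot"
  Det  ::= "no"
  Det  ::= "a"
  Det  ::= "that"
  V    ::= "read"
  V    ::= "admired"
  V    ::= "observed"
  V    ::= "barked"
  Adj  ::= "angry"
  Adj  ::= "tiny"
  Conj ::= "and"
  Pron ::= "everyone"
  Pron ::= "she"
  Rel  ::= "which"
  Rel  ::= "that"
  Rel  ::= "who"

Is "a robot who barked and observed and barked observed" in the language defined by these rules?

[S [NP [NP [Det a] [N robot]] [RelC [Rel who] [VP [VP [V barked]] [Conj and] [VP [VP [V observed]] [Conj and] [VP [V barked]]]]]] [VP [V observed]]]
The bracketing above is licensed at every node by one of the given productions, with S at the root.

Grammatical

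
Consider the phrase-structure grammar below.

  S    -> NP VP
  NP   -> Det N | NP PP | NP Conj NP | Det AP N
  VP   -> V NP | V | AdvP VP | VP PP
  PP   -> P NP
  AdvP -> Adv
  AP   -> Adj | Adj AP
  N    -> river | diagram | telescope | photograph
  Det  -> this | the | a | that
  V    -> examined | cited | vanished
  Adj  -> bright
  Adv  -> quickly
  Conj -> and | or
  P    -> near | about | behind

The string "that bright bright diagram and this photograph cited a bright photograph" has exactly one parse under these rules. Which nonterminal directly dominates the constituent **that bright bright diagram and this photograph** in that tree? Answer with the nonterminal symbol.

S

[S [NP [NP [Det that] [AP [Adj bright] [AP [Adj bright]]] [N diagram]] [Conj and] [NP [Det this] [N photograph]]] [VP [V cited] [NP [Det a] [AP [Adj bright]] [N photograph]]]]
The span 'that bright bright diagram and this photograph' is the NP node built by NP → NP Conj NP.
Its mother is the S built by S → NP VP.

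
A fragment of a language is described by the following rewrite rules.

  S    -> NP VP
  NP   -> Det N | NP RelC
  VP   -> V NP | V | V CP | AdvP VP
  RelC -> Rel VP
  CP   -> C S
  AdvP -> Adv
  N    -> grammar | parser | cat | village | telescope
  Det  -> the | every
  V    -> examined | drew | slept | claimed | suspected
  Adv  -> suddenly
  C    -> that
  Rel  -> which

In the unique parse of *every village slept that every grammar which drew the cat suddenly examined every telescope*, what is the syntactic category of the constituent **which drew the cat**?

S
  NP
    Det: every
    N: village
  VP
    V: slept
    CP
      C: that
      S
        NP
          NP
            Det: every
            N: grammar
          RelC
            Rel: which
            VP
              V: drew
              NP
                Det: the
                N: cat
        VP
          AdvP
            Adv: suddenly
          VP
            V: examined
            NP
              Det: every
              N: telescope
The span 'which drew the cat' is the RelC node built by RelC → Rel VP.

RelC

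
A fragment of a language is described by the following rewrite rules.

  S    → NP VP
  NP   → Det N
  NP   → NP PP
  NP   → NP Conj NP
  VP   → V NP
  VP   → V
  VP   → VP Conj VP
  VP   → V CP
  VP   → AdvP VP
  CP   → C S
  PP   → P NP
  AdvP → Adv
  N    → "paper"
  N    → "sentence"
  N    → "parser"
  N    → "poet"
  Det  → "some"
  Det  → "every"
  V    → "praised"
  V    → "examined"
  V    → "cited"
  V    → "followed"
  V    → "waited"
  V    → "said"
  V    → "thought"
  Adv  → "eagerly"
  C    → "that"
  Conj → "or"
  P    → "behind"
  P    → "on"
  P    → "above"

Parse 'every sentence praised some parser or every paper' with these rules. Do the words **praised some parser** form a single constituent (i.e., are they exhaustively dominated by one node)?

[S [NP [Det every] [N sentence]] [VP [V praised] [NP [NP [Det some] [N parser]] [Conj or] [NP [Det every] [N paper]]]]]
The smallest constituent containing 'praised some parser' is the VP spanning 'praised some parser or every paper'; no single node in the tree dominates exactly the given words.

No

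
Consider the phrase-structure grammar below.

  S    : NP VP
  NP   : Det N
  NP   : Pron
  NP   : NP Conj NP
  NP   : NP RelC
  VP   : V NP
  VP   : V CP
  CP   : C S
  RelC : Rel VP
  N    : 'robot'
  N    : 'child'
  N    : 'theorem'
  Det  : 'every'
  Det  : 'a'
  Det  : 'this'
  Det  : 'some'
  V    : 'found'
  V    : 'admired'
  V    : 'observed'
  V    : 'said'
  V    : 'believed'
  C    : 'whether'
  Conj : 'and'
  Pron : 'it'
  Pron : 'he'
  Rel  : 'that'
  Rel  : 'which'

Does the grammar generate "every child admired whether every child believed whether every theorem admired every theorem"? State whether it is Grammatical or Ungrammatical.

S
  NP
    Det: every
    N: child
  VP
    V: admired
    CP
      C: whether
      S
        NP
          Det: every
          N: child
        VP
          V: believed
          CP
            C: whether
            S
              NP
                Det: every
                N: theorem
              VP
                V: admired
                NP
                  Det: every
                  N: theorem
Each bracket corresponds to one application of a listed rule, so the string is derivable from S.

Grammatical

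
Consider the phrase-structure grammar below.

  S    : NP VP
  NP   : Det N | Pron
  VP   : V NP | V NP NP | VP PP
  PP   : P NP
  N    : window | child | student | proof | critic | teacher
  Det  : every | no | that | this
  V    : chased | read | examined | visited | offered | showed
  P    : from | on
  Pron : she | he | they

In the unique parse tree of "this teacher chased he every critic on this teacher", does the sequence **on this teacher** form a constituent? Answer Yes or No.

Yes

[S [NP [Det this] [N teacher]] [VP [VP [V chased] [NP [Pron he]] [NP [Det every] [N critic]]] [PP [P on] [NP [Det this] [N teacher]]]]]
The words 'on this teacher' are exhaustively dominated by a single PP node (built by PP → P NP), so they form a constituent.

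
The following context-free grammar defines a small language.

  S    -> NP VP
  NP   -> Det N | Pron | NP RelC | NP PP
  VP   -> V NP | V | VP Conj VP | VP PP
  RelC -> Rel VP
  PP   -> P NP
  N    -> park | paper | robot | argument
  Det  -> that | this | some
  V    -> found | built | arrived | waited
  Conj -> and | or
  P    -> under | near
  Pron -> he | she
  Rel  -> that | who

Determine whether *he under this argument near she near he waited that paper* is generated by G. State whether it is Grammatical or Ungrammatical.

[S [NP [NP [Pron he]] [PP [P under] [NP [NP [Det this] [N argument]] [PP [P near] [NP [NP [Pron she]] [PP [P near] [NP [Pron he]]]]]]]] [VP [V waited] [NP [Det that] [N paper]]]]
Each bracket corresponds to one application of a listed rule, so the string is derivable from S.

Grammatical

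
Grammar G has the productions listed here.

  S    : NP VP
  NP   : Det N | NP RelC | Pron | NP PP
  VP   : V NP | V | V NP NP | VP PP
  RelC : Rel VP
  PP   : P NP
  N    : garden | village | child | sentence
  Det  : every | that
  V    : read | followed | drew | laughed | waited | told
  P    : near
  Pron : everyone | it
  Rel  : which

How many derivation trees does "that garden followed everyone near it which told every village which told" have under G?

9

Two of the 9 distinct bracketings:
[S [NP [Det that] [N garden]] [VP [V followed] [NP [NP [NP [Pron everyone]] [PP [P near] [NP [Pron it]]]] [RelC [Rel which] [VP [V told] [NP [NP [Det every] [N village]] [RelC [Rel which] [VP [V told]]]]]]]]]
[S [NP [Det that] [N garden]] [VP [V followed] [NP [NP [NP [NP [Pron everyone]] [PP [P near] [NP [Pron it]]]] [RelC [Rel which] [VP [V told] [NP [Det every] [N village]]]]] [RelC [Rel which] [VP [V told]]]]]]
The trees differ in how a recursive rule is bracketed over the same span.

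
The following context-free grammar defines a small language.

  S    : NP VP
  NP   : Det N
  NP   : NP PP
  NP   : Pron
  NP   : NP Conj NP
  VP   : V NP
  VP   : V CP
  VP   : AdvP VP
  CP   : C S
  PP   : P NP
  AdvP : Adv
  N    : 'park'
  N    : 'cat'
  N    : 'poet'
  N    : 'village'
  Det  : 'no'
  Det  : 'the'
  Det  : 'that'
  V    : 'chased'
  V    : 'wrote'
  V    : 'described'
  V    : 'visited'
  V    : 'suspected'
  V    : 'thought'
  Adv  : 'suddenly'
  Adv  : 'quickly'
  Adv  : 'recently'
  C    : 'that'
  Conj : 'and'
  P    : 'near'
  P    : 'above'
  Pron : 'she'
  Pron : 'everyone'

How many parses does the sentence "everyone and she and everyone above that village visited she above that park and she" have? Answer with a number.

Two of the 10 distinct bracketings:
[S [NP [NP [NP [Pron everyone]] [Conj and] [NP [NP [Pron she]] [Conj and] [NP [Pron everyone]]]] [PP [P above] [NP [Det that] [N village]]]] [VP [V visited] [NP [NP [Pron she]] [PP [P above] [NP [NP [Det that] [N park]] [Conj and] [NP [Pron she]]]]]]]
[S [NP [NP [NP [Pron everyone]] [Conj and] [NP [NP [Pron she]] [Conj and] [NP [Pron everyone]]]] [PP [P above] [NP [Det that] [N village]]]] [VP [V visited] [NP [NP [NP [Pron she]] [PP [P above] [NP [Det that] [N park]]]] [Conj and] [NP [Pron she]]]]]
The trees differ in how a recursive rule is bracketed over the same span.

10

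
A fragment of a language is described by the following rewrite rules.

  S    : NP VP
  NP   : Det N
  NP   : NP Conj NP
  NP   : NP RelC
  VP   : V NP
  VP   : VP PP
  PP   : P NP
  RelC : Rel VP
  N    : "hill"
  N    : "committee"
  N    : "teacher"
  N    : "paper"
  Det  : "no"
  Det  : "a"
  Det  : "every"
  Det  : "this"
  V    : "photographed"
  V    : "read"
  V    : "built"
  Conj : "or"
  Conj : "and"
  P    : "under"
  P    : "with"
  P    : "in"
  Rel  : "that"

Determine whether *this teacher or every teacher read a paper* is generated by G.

S
  NP
    NP
      Det: this
      N: teacher
    Conj: or
    NP
      Det: every
      N: teacher
  VP
    V: read
    NP
      Det: a
      N: paper
Every word is introduced by a lexical rule and the phrasal rules combine the resulting categories into a single S.

Grammatical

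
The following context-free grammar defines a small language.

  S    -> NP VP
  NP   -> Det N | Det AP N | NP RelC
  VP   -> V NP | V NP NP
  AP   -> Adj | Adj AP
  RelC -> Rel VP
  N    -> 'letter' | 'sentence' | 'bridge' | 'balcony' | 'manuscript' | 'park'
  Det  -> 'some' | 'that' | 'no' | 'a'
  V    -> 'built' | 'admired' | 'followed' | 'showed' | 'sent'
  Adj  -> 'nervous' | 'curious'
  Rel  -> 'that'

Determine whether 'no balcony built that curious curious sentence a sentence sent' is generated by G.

For S → NP VP, the only prefix that parses as NP is 'no balcony', but the remainder 'built that curious curious sentence a sentence sent' is not a VP under these rules.

Ungrammatical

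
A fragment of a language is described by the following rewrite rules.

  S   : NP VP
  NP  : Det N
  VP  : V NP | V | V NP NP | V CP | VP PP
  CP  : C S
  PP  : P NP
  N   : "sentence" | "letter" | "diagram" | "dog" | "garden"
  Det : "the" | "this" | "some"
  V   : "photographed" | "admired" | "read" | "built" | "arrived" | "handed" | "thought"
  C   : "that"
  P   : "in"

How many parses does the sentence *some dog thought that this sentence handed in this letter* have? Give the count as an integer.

2

The two bracketings:
[S [NP [Det some] [N dog]] [VP [V thought] [CP [C that] [S [NP [Det this] [N sentence]] [VP [VP [V handed]] [PP [P in] [NP [Det this] [N letter]]]]]]]]
[S [NP [Det some] [N dog]] [VP [VP [V thought] [CP [C that] [S [NP [Det this] [N sentence]] [VP [V handed]]]]] [PP [P in] [NP [Det this] [N letter]]]]]
The trees differ in how a recursive rule is bracketed over the same span.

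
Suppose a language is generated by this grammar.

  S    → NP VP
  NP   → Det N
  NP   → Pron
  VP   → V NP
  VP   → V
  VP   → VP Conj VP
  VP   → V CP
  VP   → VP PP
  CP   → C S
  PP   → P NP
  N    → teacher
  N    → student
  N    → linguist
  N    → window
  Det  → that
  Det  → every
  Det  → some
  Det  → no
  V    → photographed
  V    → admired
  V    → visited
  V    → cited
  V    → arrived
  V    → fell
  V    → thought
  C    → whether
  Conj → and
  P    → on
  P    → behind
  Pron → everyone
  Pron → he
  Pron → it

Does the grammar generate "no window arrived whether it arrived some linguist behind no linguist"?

Grammatical

[S [NP [Det no] [N window]] [VP [V arrived] [CP [C whether] [S [NP [Pron it]] [VP [VP [V arrived] [NP [Det some] [N linguist]]] [PP [P behind] [NP [Det no] [N linguist]]]]]]]]
Every word is introduced by a lexical rule and the phrasal rules combine the resulting categories into a single S.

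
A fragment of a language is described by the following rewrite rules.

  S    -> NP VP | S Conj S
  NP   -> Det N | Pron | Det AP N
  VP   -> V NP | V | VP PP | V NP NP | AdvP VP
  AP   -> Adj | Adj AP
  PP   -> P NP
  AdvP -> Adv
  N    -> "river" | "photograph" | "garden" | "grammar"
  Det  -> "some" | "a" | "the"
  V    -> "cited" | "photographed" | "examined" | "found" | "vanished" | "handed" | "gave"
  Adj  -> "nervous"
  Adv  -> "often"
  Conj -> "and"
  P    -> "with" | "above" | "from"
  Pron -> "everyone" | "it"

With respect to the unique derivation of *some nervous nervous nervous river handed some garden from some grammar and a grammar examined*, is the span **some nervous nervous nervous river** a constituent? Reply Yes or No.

[S [S [NP [Det some] [AP [Adj nervous] [AP [Adj nervous] [AP [Adj nervous]]]] [N river]] [VP [VP [V handed] [NP [Det some] [N garden]]] [PP [P from] [NP [Det some] [N grammar]]]]] [Conj and] [S [NP [Det a] [N grammar]] [VP [V examined]]]]
The words 'some nervous nervous nervous river' are exhaustively dominated by a single NP node (built by NP → Det AP N), so they form a constituent.

Yes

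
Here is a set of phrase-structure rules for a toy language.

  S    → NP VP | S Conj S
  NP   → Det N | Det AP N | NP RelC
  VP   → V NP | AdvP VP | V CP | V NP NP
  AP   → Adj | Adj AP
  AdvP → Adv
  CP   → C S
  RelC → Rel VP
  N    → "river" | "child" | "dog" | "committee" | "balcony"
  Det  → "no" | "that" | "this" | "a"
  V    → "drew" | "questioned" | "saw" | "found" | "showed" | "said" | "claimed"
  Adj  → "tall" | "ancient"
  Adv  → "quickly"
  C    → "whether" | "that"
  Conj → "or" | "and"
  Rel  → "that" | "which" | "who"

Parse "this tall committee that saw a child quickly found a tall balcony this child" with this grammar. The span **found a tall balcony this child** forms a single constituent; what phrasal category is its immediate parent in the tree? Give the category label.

VP

[S [NP [NP [Det this] [AP [Adj tall]] [N committee]] [RelC [Rel that] [VP [V saw] [NP [Det a] [N child]]]]] [VP [AdvP [Adv quickly]] [VP [V found] [NP [Det a] [AP [Adj tall]] [N balcony]] [NP [Det this] [N child]]]]]
The span 'found a tall balcony this child' is the VP node built by VP → V NP NP.
Its mother is the VP built by VP → AdvP VP.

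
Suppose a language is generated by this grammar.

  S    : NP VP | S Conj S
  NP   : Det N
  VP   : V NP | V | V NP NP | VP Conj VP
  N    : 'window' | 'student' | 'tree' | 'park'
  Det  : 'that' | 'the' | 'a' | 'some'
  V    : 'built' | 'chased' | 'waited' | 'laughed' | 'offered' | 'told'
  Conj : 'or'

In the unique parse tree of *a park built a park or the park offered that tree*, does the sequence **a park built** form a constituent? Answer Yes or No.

[S [S [NP [Det a] [N park]] [VP [V built] [NP [Det a] [N park]]]] [Conj or] [S [NP [Det the] [N park]] [VP [V offered] [NP [Det that] [N tree]]]]]
The smallest constituent containing 'a park built' is the S spanning 'a park built a park'; no single node in the tree dominates exactly the given words.

No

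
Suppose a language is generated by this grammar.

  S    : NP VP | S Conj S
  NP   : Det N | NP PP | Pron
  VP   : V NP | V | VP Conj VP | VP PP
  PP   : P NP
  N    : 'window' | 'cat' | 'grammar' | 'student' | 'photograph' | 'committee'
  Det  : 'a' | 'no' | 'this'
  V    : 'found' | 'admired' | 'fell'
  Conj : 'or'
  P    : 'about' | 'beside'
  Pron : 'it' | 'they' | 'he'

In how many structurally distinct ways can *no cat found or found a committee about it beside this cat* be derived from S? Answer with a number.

9

Two of the 9 distinct bracketings:
[S [NP [Det no] [N cat]] [VP [VP [V found]] [Conj or] [VP [V found] [NP [NP [Det a] [N committee]] [PP [P about] [NP [NP [Pron it]] [PP [P beside] [NP [Det this] [N cat]]]]]]]]]
[S [NP [Det no] [N cat]] [VP [VP [V found]] [Conj or] [VP [V found] [NP [NP [NP [Det a] [N committee]] [PP [P about] [NP [Pron it]]]] [PP [P beside] [NP [Det this] [N cat]]]]]]]
The trees differ in how a recursive rule is bracketed over the same span.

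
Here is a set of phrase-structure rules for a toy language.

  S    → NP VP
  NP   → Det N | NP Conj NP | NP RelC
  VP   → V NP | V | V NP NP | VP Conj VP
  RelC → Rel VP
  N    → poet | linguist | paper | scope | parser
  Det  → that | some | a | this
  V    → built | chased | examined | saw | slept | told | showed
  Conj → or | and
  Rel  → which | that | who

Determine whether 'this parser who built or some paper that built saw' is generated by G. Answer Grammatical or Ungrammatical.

S
  NP
    NP
      NP
        Det: this
        N: parser
      RelC
        Rel: who
        VP
          V: built
    Conj: or
    NP
      NP
        Det: some
        N: paper
      RelC
        Rel: that
        VP
          V: built
  VP
    V: saw
The bracketing above is licensed at every node by one of the given productions, with S at the root.

Grammatical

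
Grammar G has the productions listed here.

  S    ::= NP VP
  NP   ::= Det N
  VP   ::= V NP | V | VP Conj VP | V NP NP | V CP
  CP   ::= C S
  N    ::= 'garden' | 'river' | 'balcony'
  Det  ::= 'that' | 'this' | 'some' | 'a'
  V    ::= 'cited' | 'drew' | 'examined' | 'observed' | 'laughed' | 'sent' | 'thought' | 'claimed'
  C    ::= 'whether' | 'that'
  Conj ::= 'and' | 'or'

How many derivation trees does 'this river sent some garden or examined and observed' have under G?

The two bracketings:
[S [NP [Det this] [N river]] [VP [VP [V sent] [NP [Det some] [N garden]]] [Conj or] [VP [VP [V examined]] [Conj and] [VP [V observed]]]]]
[S [NP [Det this] [N river]] [VP [VP [VP [V sent] [NP [Det some] [N garden]]] [Conj or] [VP [V examined]]] [Conj and] [VP [V observed]]]]
The trees differ in how a recursive rule is bracketed over the same span.

2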